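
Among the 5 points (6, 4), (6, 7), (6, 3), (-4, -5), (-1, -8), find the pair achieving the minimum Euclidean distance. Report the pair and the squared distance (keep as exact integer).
Pair = ((6, 4), (6, 3)); squared distance = 1

Compute all C(5, 2) = 10 pairwise squared distances (x_i − x_j)² + (y_i − y_j)². The minimum is 1, attained by the pair ((6, 4), (6, 3)).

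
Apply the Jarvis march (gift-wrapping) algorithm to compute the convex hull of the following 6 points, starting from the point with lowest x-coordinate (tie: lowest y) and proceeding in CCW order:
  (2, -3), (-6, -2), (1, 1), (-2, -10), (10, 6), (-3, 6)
Hull (CCW) = [(-6, -2), (-2, -10), (10, 6), (-3, 6)]

Jarvis march: at each step, from the current hull vertex p, select the next vertex q as the point such that every other point lies strictly to the left of (or on) the directed line p → q. (Equivalently: for every other point r, the cross product (q − p) × (r − p) ≥ 0.)
Starting point (lowest x, tie lowest y): (-6, -2). Wrap until returning to start. Resulting hull: (-6, -2), (-2, -10), (10, 6), (-3, 6).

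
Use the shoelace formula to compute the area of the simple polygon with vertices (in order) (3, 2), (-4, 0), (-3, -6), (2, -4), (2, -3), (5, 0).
Area = 83/2

Shoelace formula: Area = (1/2) |Σ_i (x_i · y_{i+1} − x_{i+1} · y_i)| (indices mod n). Compute each cross term:
  (3)(0) − (-4)(2) = 8
  (-4)(-6) − (-3)(0) = 24
  (-3)(-4) − (2)(-6) = 24
  (2)(-3) − (2)(-4) = 2
  (2)(0) − (5)(-3) = 15
  (5)(2) − (3)(0) = 10
Sum = 83, so (signed) Area = 83/2 = 83/2, |Area| = 83/2.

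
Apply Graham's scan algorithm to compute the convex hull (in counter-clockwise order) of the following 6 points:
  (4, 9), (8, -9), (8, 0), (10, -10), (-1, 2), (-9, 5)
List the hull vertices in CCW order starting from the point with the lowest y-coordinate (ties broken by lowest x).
Hull (CCW) = [(10, -10), (8, 0), (4, 9), (-9, 5), (8, -9)]

Graham scan procedure:
  1. Find the pivot p₀ = point with lowest y (tie → lowest x): (10, -10).
  2. Sort the remaining points by polar angle around p₀.
  3. Walk through sorted points, maintaining a stack; pop the top while the last three entries make a non-left turn (cross product ≤ 0).
  4. Final stack is the convex hull in CCW order: (10, -10), (8, 0), (4, 9), (-9, 5), (8, -9).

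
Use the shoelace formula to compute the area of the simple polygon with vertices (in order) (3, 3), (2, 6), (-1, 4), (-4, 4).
Area = 7

Shoelace formula: Area = (1/2) |Σ_i (x_i · y_{i+1} − x_{i+1} · y_i)| (indices mod n). Compute each cross term:
  (3)(6) − (2)(3) = 12
  (2)(4) − (-1)(6) = 14
  (-1)(4) − (-4)(4) = 12
  (-4)(3) − (3)(4) = -24
Sum = 14, so (signed) Area = 14/2 = 7, |Area| = 7.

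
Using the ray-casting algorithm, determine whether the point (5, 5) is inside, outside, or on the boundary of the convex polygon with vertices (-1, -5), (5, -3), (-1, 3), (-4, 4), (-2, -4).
The point (5, 5) lies strictly outside the polygon

Cast a horizontal ray to the right from the query point and count how many polygon edges it crosses (each edge strictly once or zero times, handled with the usual half-open convention). 
Parity of crossings → even ⇒ outside.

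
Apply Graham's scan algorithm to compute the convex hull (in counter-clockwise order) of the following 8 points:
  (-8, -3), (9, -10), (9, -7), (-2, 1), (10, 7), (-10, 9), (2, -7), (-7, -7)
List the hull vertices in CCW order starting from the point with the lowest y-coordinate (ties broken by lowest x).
Hull (CCW) = [(9, -10), (10, 7), (-10, 9), (-8, -3), (-7, -7)]

Graham scan procedure:
  1. Find the pivot p₀ = point with lowest y (tie → lowest x): (9, -10).
  2. Sort the remaining points by polar angle around p₀.
  3. Walk through sorted points, maintaining a stack; pop the top while the last three entries make a non-left turn (cross product ≤ 0).
  4. Final stack is the convex hull in CCW order: (9, -10), (10, 7), (-10, 9), (-8, -3), (-7, -7).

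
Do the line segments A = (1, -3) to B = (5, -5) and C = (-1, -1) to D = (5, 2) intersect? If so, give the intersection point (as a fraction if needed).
No (intersection of containing lines falls outside at least one segment)

Parametrize and solve: t = -3/4, s = -1/6. At least one of these is outside [0, 1], so the segments do not intersect.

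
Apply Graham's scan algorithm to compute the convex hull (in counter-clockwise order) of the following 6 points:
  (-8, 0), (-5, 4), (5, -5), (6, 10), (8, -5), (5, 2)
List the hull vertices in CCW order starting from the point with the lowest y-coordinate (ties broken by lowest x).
Hull (CCW) = [(5, -5), (8, -5), (6, 10), (-5, 4), (-8, 0)]

Graham scan procedure:
  1. Find the pivot p₀ = point with lowest y (tie → lowest x): (5, -5).
  2. Sort the remaining points by polar angle around p₀.
  3. Walk through sorted points, maintaining a stack; pop the top while the last three entries make a non-left turn (cross product ≤ 0).
  4. Final stack is the convex hull in CCW order: (5, -5), (8, -5), (6, 10), (-5, 4), (-8, 0).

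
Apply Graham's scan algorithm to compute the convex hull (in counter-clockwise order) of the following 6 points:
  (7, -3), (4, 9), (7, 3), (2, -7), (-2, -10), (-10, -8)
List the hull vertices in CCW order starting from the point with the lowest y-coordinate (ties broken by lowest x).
Hull (CCW) = [(-2, -10), (2, -7), (7, -3), (7, 3), (4, 9), (-10, -8)]

Graham scan procedure:
  1. Find the pivot p₀ = point with lowest y (tie → lowest x): (-2, -10).
  2. Sort the remaining points by polar angle around p₀.
  3. Walk through sorted points, maintaining a stack; pop the top while the last three entries make a non-left turn (cross product ≤ 0).
  4. Final stack is the convex hull in CCW order: (-2, -10), (2, -7), (7, -3), (7, 3), (4, 9), (-10, -8).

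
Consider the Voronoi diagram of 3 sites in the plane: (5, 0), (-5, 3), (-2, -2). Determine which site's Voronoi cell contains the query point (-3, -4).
Nearest site = (-2, -2)

The Voronoi cell of site s contains exactly those query points closer to s than to any other site. Compute squared distances from q = (-3, -4) to each site:
  (-2 − -3)² + (-2 − -4)² = 5
  (-5 − -3)² + (3 − -4)² = 53
  (5 − -3)² + (0 − -4)² = 80
Minimum is attained by (-2, -2), so q lies in its Voronoi cell.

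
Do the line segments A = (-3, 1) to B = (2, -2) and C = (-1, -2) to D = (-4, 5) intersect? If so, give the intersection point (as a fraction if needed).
Yes; intersection at (-53/26, 11/26) (t = 5/26 on AB, s = 9/26 on CD)

Parametrize AB as A + t(B − A) = (-3 + 5 t, 1 + -3 t) and CD as C + s(D − C) = (-1 + -3 s, -2 + 7 s). Solve the linear system for (t, s). Determinant = -26 ≠ 0, so a unique intersection of the containing lines exists. Solution: t = 5/26, s = 9/26 — both in [0, 1], so the segments cross. Intersection point: (-53/26, 11/26).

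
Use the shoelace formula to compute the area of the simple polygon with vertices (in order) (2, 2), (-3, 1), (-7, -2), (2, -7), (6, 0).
Area = 64

Shoelace formula: Area = (1/2) |Σ_i (x_i · y_{i+1} − x_{i+1} · y_i)| (indices mod n). Compute each cross term:
  (2)(1) − (-3)(2) = 8
  (-3)(-2) − (-7)(1) = 13
  (-7)(-7) − (2)(-2) = 53
  (2)(0) − (6)(-7) = 42
  (6)(2) − (2)(0) = 12
Sum = 128, so (signed) Area = 128/2 = 64, |Area| = 64.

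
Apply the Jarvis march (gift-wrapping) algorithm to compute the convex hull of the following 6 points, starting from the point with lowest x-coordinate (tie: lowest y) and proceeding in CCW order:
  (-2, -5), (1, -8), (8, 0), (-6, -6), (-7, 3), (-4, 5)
Hull (CCW) = [(-7, 3), (-6, -6), (1, -8), (8, 0), (-4, 5)]

Jarvis march: at each step, from the current hull vertex p, select the next vertex q as the point such that every other point lies strictly to the left of (or on) the directed line p → q. (Equivalently: for every other point r, the cross product (q − p) × (r − p) ≥ 0.)
Starting point (lowest x, tie lowest y): (-7, 3). Wrap until returning to start. Resulting hull: (-7, 3), (-6, -6), (1, -8), (8, 0), (-4, 5).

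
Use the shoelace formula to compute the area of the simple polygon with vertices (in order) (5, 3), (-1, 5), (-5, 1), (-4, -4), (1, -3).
Area = 55

Shoelace formula: Area = (1/2) |Σ_i (x_i · y_{i+1} − x_{i+1} · y_i)| (indices mod n). Compute each cross term:
  (5)(5) − (-1)(3) = 28
  (-1)(1) − (-5)(5) = 24
  (-5)(-4) − (-4)(1) = 24
  (-4)(-3) − (1)(-4) = 16
  (1)(3) − (5)(-3) = 18
Sum = 110, so (signed) Area = 110/2 = 55, |Area| = 55.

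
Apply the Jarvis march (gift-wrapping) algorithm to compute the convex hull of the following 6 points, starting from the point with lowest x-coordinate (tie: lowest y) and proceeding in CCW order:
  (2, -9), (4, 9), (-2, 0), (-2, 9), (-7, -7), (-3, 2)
Hull (CCW) = [(-7, -7), (2, -9), (4, 9), (-2, 9)]

Jarvis march: at each step, from the current hull vertex p, select the next vertex q as the point such that every other point lies strictly to the left of (or on) the directed line p → q. (Equivalently: for every other point r, the cross product (q − p) × (r − p) ≥ 0.)
Starting point (lowest x, tie lowest y): (-7, -7). Wrap until returning to start. Resulting hull: (-7, -7), (2, -9), (4, 9), (-2, 9).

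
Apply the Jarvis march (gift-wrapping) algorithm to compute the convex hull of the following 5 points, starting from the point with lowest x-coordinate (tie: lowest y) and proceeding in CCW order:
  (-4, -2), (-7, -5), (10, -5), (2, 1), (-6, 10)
Hull (CCW) = [(-7, -5), (10, -5), (-6, 10)]

Jarvis march: at each step, from the current hull vertex p, select the next vertex q as the point such that every other point lies strictly to the left of (or on) the directed line p → q. (Equivalently: for every other point r, the cross product (q − p) × (r − p) ≥ 0.)
Starting point (lowest x, tie lowest y): (-7, -5). Wrap until returning to start. Resulting hull: (-7, -5), (10, -5), (-6, 10).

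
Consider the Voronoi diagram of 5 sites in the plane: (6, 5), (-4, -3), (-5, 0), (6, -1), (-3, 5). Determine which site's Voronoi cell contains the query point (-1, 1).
Nearest site = (-5, 0)

The Voronoi cell of site s contains exactly those query points closer to s than to any other site. Compute squared distances from q = (-1, 1) to each site:
  (-5 − -1)² + (0 − 1)² = 17
  (-3 − -1)² + (5 − 1)² = 20
  (-4 − -1)² + (-3 − 1)² = 25
  (6 − -1)² + (-1 − 1)² = 53
  (6 − -1)² + (5 − 1)² = 65
Minimum is attained by (-5, 0), so q lies in its Voronoi cell.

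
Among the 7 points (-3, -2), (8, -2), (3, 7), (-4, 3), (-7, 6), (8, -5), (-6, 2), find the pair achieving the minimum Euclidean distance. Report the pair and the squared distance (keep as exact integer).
Pair = ((-4, 3), (-6, 2)); squared distance = 5

Compute all C(7, 2) = 21 pairwise squared distances (x_i − x_j)² + (y_i − y_j)². The minimum is 5, attained by the pair ((-4, 3), (-6, 2)).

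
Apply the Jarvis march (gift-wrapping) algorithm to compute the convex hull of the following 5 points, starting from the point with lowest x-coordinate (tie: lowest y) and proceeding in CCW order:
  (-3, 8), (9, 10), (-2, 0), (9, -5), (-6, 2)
Hull (CCW) = [(-6, 2), (-2, 0), (9, -5), (9, 10), (-3, 8)]

Jarvis march: at each step, from the current hull vertex p, select the next vertex q as the point such that every other point lies strictly to the left of (or on) the directed line p → q. (Equivalently: for every other point r, the cross product (q − p) × (r − p) ≥ 0.)
Starting point (lowest x, tie lowest y): (-6, 2). Wrap until returning to start. Resulting hull: (-6, 2), (-2, 0), (9, -5), (9, 10), (-3, 8).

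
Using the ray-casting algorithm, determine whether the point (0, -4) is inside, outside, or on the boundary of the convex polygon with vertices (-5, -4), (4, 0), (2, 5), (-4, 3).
The point (0, -4) lies strictly outside the polygon

Cast a horizontal ray to the right from the query point and count how many polygon edges it crosses (each edge strictly once or zero times, handled with the usual half-open convention). 
Parity of crossings → even ⇒ outside.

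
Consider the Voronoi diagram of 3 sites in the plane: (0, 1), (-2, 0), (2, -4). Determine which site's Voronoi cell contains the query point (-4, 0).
Nearest site = (-2, 0)

The Voronoi cell of site s contains exactly those query points closer to s than to any other site. Compute squared distances from q = (-4, 0) to each site:
  (-2 − -4)² + (0 − 0)² = 4
  (0 − -4)² + (1 − 0)² = 17
  (2 − -4)² + (-4 − 0)² = 52
Minimum is attained by (-2, 0), so q lies in its Voronoi cell.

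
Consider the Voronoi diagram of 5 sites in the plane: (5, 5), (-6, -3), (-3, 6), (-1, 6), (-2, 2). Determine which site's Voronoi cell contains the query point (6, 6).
Nearest site = (5, 5)

The Voronoi cell of site s contains exactly those query points closer to s than to any other site. Compute squared distances from q = (6, 6) to each site:
  (5 − 6)² + (5 − 6)² = 2
  (-1 − 6)² + (6 − 6)² = 49
  (-2 − 6)² + (2 − 6)² = 80
  (-3 − 6)² + (6 − 6)² = 81
  (-6 − 6)² + (-3 − 6)² = 225
Minimum is attained by (5, 5), so q lies in its Voronoi cell.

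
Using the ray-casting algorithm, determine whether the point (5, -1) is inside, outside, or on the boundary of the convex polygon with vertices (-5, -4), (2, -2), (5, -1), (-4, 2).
The point (5, -1) lies on the polygon boundary

Boundary check: the query satisfies the collinearity and bounding-box conditions for some polygon edge, so it lies exactly on the boundary.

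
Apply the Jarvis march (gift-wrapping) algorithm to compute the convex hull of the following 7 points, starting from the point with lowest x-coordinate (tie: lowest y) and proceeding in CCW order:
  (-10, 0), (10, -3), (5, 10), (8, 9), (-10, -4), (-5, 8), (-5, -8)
Hull (CCW) = [(-10, -4), (-5, -8), (10, -3), (8, 9), (5, 10), (-5, 8), (-10, 0)]

Jarvis march: at each step, from the current hull vertex p, select the next vertex q as the point such that every other point lies strictly to the left of (or on) the directed line p → q. (Equivalently: for every other point r, the cross product (q − p) × (r − p) ≥ 0.)
Starting point (lowest x, tie lowest y): (-10, -4). Wrap until returning to start. Resulting hull: (-10, -4), (-5, -8), (10, -3), (8, 9), (5, 10), (-5, 8), (-10, 0).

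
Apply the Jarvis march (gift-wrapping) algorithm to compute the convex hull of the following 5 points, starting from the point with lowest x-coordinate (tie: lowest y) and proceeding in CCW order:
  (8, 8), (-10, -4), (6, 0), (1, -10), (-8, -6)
Hull (CCW) = [(-10, -4), (-8, -6), (1, -10), (6, 0), (8, 8)]

Jarvis march: at each step, from the current hull vertex p, select the next vertex q as the point such that every other point lies strictly to the left of (or on) the directed line p → q. (Equivalently: for every other point r, the cross product (q − p) × (r − p) ≥ 0.)
Starting point (lowest x, tie lowest y): (-10, -4). Wrap until returning to start. Resulting hull: (-10, -4), (-8, -6), (1, -10), (6, 0), (8, 8).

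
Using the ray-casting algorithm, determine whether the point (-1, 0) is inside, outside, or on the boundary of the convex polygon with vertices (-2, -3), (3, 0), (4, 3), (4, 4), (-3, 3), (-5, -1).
The point (-1, 0) lies strictly inside the polygon

Cast a horizontal ray to the right from the query point and count how many polygon edges it crosses (each edge strictly once or zero times, handled with the usual half-open convention). 
Parity of crossings → odd ⇒ inside.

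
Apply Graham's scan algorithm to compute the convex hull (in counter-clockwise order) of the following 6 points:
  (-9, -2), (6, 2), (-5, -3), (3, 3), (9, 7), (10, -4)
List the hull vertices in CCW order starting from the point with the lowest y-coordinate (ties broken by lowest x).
Hull (CCW) = [(10, -4), (9, 7), (-9, -2), (-5, -3)]

Graham scan procedure:
  1. Find the pivot p₀ = point with lowest y (tie → lowest x): (10, -4).
  2. Sort the remaining points by polar angle around p₀.
  3. Walk through sorted points, maintaining a stack; pop the top while the last three entries make a non-left turn (cross product ≤ 0).
  4. Final stack is the convex hull in CCW order: (10, -4), (9, 7), (-9, -2), (-5, -3).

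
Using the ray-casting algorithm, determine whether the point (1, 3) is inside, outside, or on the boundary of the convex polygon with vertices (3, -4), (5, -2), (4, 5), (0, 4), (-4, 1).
The point (1, 3) lies strictly inside the polygon

Cast a horizontal ray to the right from the query point and count how many polygon edges it crosses (each edge strictly once or zero times, handled with the usual half-open convention). 
Parity of crossings → odd ⇒ inside.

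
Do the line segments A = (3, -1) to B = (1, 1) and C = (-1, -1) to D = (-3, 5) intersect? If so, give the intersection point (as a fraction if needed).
No (intersection of containing lines falls outside at least one segment)

Parametrize and solve: t = 3, s = 1. At least one of these is outside [0, 1], so the segments do not intersect.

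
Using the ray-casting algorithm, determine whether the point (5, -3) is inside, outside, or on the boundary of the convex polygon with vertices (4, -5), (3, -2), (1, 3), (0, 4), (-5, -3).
The point (5, -3) lies strictly outside the polygon

Cast a horizontal ray to the right from the query point and count how many polygon edges it crosses (each edge strictly once or zero times, handled with the usual half-open convention). 
Parity of crossings → even ⇒ outside.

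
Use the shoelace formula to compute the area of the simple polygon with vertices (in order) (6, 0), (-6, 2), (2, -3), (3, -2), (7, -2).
Area = 51/2

Shoelace formula: Area = (1/2) |Σ_i (x_i · y_{i+1} − x_{i+1} · y_i)| (indices mod n). Compute each cross term:
  (6)(2) − (-6)(0) = 12
  (-6)(-3) − (2)(2) = 14
  (2)(-2) − (3)(-3) = 5
  (3)(-2) − (7)(-2) = 8
  (7)(0) − (6)(-2) = 12
Sum = 51, so (signed) Area = 51/2 = 51/2, |Area| = 51/2.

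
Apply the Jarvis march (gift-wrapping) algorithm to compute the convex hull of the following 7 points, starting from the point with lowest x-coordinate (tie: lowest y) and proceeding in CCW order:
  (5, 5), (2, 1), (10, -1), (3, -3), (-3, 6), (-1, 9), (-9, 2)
Hull (CCW) = [(-9, 2), (3, -3), (10, -1), (5, 5), (-1, 9)]

Jarvis march: at each step, from the current hull vertex p, select the next vertex q as the point such that every other point lies strictly to the left of (or on) the directed line p → q. (Equivalently: for every other point r, the cross product (q − p) × (r − p) ≥ 0.)
Starting point (lowest x, tie lowest y): (-9, 2). Wrap until returning to start. Resulting hull: (-9, 2), (3, -3), (10, -1), (5, 5), (-1, 9).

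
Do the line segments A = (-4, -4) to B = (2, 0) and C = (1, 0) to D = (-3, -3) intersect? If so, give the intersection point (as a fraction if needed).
No (intersection of containing lines falls outside at least one segment)

Parametrize and solve: t = -1/2, s = 2. At least one of these is outside [0, 1], so the segments do not intersect.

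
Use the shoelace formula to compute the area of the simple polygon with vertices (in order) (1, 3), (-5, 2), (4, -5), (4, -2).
Area = 30

Shoelace formula: Area = (1/2) |Σ_i (x_i · y_{i+1} − x_{i+1} · y_i)| (indices mod n). Compute each cross term:
  (1)(2) − (-5)(3) = 17
  (-5)(-5) − (4)(2) = 17
  (4)(-2) − (4)(-5) = 12
  (4)(3) − (1)(-2) = 14
Sum = 60, so (signed) Area = 60/2 = 30, |Area| = 30.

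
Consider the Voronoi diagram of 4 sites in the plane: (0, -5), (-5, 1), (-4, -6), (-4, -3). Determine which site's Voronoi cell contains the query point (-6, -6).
Nearest site = (-4, -6)

The Voronoi cell of site s contains exactly those query points closer to s than to any other site. Compute squared distances from q = (-6, -6) to each site:
  (-4 − -6)² + (-6 − -6)² = 4
  (-4 − -6)² + (-3 − -6)² = 13
  (0 − -6)² + (-5 − -6)² = 37
  (-5 − -6)² + (1 − -6)² = 50
Minimum is attained by (-4, -6), so q lies in its Voronoi cell.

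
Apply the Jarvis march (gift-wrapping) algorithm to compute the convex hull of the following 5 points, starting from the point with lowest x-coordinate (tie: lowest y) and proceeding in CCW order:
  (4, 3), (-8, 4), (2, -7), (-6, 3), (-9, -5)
Hull (CCW) = [(-9, -5), (2, -7), (4, 3), (-8, 4)]

Jarvis march: at each step, from the current hull vertex p, select the next vertex q as the point such that every other point lies strictly to the left of (or on) the directed line p → q. (Equivalently: for every other point r, the cross product (q − p) × (r − p) ≥ 0.)
Starting point (lowest x, tie lowest y): (-9, -5). Wrap until returning to start. Resulting hull: (-9, -5), (2, -7), (4, 3), (-8, 4).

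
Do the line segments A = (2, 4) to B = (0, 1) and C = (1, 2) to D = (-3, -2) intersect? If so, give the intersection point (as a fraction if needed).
Yes; intersection at (0, 1) (t = 1 on AB, s = 1/4 on CD)

Parametrize AB as A + t(B − A) = (2 + -2 t, 4 + -3 t) and CD as C + s(D − C) = (1 + -4 s, 2 + -4 s). Solve the linear system for (t, s). Determinant = 4 ≠ 0, so a unique intersection of the containing lines exists. Solution: t = 1, s = 1/4 — both in [0, 1], so the segments cross. Intersection point: (0, 1).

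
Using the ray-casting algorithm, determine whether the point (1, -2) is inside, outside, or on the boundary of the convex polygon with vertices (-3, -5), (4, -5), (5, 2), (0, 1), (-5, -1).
The point (1, -2) lies strictly inside the polygon

Cast a horizontal ray to the right from the query point and count how many polygon edges it crosses (each edge strictly once or zero times, handled with the usual half-open convention). 
Parity of crossings → odd ⇒ inside.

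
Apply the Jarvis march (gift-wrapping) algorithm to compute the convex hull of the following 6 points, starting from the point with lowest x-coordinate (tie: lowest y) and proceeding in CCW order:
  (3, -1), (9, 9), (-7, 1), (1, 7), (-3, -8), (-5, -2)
Hull (CCW) = [(-7, 1), (-3, -8), (3, -1), (9, 9), (1, 7)]

Jarvis march: at each step, from the current hull vertex p, select the next vertex q as the point such that every other point lies strictly to the left of (or on) the directed line p → q. (Equivalently: for every other point r, the cross product (q − p) × (r − p) ≥ 0.)
Starting point (lowest x, tie lowest y): (-7, 1). Wrap until returning to start. Resulting hull: (-7, 1), (-3, -8), (3, -1), (9, 9), (1, 7).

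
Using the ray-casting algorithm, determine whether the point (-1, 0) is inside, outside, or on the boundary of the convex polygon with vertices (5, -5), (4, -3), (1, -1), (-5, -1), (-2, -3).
The point (-1, 0) lies strictly outside the polygon

Cast a horizontal ray to the right from the query point and count how many polygon edges it crosses (each edge strictly once or zero times, handled with the usual half-open convention). 
Parity of crossings → even ⇒ outside.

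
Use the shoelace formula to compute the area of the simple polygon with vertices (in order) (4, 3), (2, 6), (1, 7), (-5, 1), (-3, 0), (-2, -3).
Area = 40

Shoelace formula: Area = (1/2) |Σ_i (x_i · y_{i+1} − x_{i+1} · y_i)| (indices mod n). Compute each cross term:
  (4)(6) − (2)(3) = 18
  (2)(7) − (1)(6) = 8
  (1)(1) − (-5)(7) = 36
  (-5)(0) − (-3)(1) = 3
  (-3)(-3) − (-2)(0) = 9
  (-2)(3) − (4)(-3) = 6
Sum = 80, so (signed) Area = 80/2 = 40, |Area| = 40.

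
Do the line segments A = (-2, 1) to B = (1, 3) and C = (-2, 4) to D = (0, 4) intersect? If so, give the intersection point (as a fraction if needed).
No (intersection of containing lines falls outside at least one segment)

Parametrize and solve: t = 3/2, s = 9/4. At least one of these is outside [0, 1], so the segments do not intersect.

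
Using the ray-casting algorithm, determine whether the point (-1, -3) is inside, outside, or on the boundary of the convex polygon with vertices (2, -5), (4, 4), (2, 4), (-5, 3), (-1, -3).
The point (-1, -3) lies on the polygon boundary

Boundary check: the query satisfies the collinearity and bounding-box conditions for some polygon edge, so it lies exactly on the boundary.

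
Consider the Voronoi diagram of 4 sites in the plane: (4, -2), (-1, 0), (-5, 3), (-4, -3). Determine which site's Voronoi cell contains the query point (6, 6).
Nearest site = (4, -2)

The Voronoi cell of site s contains exactly those query points closer to s than to any other site. Compute squared distances from q = (6, 6) to each site:
  (4 − 6)² + (-2 − 6)² = 68
  (-1 − 6)² + (0 − 6)² = 85
  (-5 − 6)² + (3 − 6)² = 130
  (-4 − 6)² + (-3 − 6)² = 181
Minimum is attained by (4, -2), so q lies in its Voronoi cell.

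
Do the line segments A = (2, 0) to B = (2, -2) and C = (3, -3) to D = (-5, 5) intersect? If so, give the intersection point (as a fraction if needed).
Yes; intersection at (2, -2) (t = 1 on AB, s = 1/8 on CD)

Parametrize AB as A + t(B − A) = (2 + 0 t, 0 + -2 t) and CD as C + s(D − C) = (3 + -8 s, -3 + 8 s). Solve the linear system for (t, s). Determinant = 16 ≠ 0, so a unique intersection of the containing lines exists. Solution: t = 1, s = 1/8 — both in [0, 1], so the segments cross. Intersection point: (2, -2).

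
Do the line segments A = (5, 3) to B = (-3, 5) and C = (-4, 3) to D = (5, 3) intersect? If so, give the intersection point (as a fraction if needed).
Yes; intersection at (5, 3) (t = 0 on AB, s = 1 on CD)

Parametrize AB as A + t(B − A) = (5 + -8 t, 3 + 2 t) and CD as C + s(D − C) = (-4 + 9 s, 3 + 0 s). Solve the linear system for (t, s). Determinant = 18 ≠ 0, so a unique intersection of the containing lines exists. Solution: t = 0, s = 1 — both in [0, 1], so the segments cross. Intersection point: (5, 3).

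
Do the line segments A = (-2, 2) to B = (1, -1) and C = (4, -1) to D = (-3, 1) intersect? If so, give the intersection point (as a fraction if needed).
Yes; intersection at (-1/5, 1/5) (t = 3/5 on AB, s = 3/5 on CD)

Parametrize AB as A + t(B − A) = (-2 + 3 t, 2 + -3 t) and CD as C + s(D − C) = (4 + -7 s, -1 + 2 s). Solve the linear system for (t, s). Determinant = 15 ≠ 0, so a unique intersection of the containing lines exists. Solution: t = 3/5, s = 3/5 — both in [0, 1], so the segments cross. Intersection point: (-1/5, 1/5).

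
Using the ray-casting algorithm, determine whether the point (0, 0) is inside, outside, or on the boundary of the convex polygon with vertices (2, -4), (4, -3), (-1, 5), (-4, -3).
The point (0, 0) lies strictly inside the polygon

Cast a horizontal ray to the right from the query point and count how many polygon edges it crosses (each edge strictly once or zero times, handled with the usual half-open convention). 
Parity of crossings → odd ⇒ inside.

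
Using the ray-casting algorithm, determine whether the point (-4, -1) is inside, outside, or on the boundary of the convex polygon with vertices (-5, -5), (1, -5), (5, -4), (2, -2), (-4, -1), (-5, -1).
The point (-4, -1) lies on the polygon boundary

Boundary check: the query satisfies the collinearity and bounding-box conditions for some polygon edge, so it lies exactly on the boundary.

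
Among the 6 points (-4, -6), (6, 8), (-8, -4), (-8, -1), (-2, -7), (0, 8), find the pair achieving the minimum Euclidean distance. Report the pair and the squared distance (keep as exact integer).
Pair = ((-4, -6), (-2, -7)); squared distance = 5

Compute all C(6, 2) = 15 pairwise squared distances (x_i − x_j)² + (y_i − y_j)². The minimum is 5, attained by the pair ((-4, -6), (-2, -7)).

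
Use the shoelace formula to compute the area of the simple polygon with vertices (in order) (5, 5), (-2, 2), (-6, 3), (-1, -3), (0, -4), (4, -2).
Area = 97/2

Shoelace formula: Area = (1/2) |Σ_i (x_i · y_{i+1} − x_{i+1} · y_i)| (indices mod n). Compute each cross term:
  (5)(2) − (-2)(5) = 20
  (-2)(3) − (-6)(2) = 6
  (-6)(-3) − (-1)(3) = 21
  (-1)(-4) − (0)(-3) = 4
  (0)(-2) − (4)(-4) = 16
  (4)(5) − (5)(-2) = 30
Sum = 97, so (signed) Area = 97/2 = 97/2, |Area| = 97/2.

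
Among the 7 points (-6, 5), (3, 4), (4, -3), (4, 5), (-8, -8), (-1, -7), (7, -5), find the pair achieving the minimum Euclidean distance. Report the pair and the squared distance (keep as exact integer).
Pair = ((3, 4), (4, 5)); squared distance = 2

Compute all C(7, 2) = 21 pairwise squared distances (x_i − x_j)² + (y_i − y_j)². The minimum is 2, attained by the pair ((3, 4), (4, 5)).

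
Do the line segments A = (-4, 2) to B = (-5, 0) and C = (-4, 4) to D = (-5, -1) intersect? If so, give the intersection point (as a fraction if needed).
Yes; intersection at (-14/3, 2/3) (t = 2/3 on AB, s = 2/3 on CD)

Parametrize AB as A + t(B − A) = (-4 + -1 t, 2 + -2 t) and CD as C + s(D − C) = (-4 + -1 s, 4 + -5 s). Solve the linear system for (t, s). Determinant = -3 ≠ 0, so a unique intersection of the containing lines exists. Solution: t = 2/3, s = 2/3 — both in [0, 1], so the segments cross. Intersection point: (-14/3, 2/3).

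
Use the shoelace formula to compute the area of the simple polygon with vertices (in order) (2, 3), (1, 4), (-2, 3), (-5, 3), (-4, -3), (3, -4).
Area = 47

Shoelace formula: Area = (1/2) |Σ_i (x_i · y_{i+1} − x_{i+1} · y_i)| (indices mod n). Compute each cross term:
  (2)(4) − (1)(3) = 5
  (1)(3) − (-2)(4) = 11
  (-2)(3) − (-5)(3) = 9
  (-5)(-3) − (-4)(3) = 27
  (-4)(-4) − (3)(-3) = 25
  (3)(3) − (2)(-4) = 17
Sum = 94, so (signed) Area = 94/2 = 47, |Area| = 47.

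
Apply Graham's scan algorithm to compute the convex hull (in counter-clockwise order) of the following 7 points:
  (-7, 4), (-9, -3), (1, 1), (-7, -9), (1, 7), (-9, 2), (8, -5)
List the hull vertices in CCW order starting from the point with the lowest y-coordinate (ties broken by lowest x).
Hull (CCW) = [(-7, -9), (8, -5), (1, 7), (-7, 4), (-9, 2), (-9, -3)]

Graham scan procedure:
  1. Find the pivot p₀ = point with lowest y (tie → lowest x): (-7, -9).
  2. Sort the remaining points by polar angle around p₀.
  3. Walk through sorted points, maintaining a stack; pop the top while the last three entries make a non-left turn (cross product ≤ 0).
  4. Final stack is the convex hull in CCW order: (-7, -9), (8, -5), (1, 7), (-7, 4), (-9, 2), (-9, -3).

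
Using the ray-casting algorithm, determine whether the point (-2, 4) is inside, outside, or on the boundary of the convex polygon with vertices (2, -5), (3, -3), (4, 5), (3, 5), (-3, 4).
The point (-2, 4) lies strictly inside the polygon

Cast a horizontal ray to the right from the query point and count how many polygon edges it crosses (each edge strictly once or zero times, handled with the usual half-open convention). 
Parity of crossings → odd ⇒ inside.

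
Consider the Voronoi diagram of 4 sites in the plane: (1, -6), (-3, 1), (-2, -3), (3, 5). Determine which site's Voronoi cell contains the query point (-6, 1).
Nearest site = (-3, 1)

The Voronoi cell of site s contains exactly those query points closer to s than to any other site. Compute squared distances from q = (-6, 1) to each site:
  (-3 − -6)² + (1 − 1)² = 9
  (-2 − -6)² + (-3 − 1)² = 32
  (3 − -6)² + (5 − 1)² = 97
  (1 − -6)² + (-6 − 1)² = 98
Minimum is attained by (-3, 1), so q lies in its Voronoi cell.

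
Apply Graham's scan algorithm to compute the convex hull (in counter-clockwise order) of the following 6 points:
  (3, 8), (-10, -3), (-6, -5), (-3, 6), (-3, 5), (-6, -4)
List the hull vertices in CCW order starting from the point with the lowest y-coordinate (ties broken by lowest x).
Hull (CCW) = [(-6, -5), (3, 8), (-3, 6), (-10, -3)]

Graham scan procedure:
  1. Find the pivot p₀ = point with lowest y (tie → lowest x): (-6, -5).
  2. Sort the remaining points by polar angle around p₀.
  3. Walk through sorted points, maintaining a stack; pop the top while the last three entries make a non-left turn (cross product ≤ 0).
  4. Final stack is the convex hull in CCW order: (-6, -5), (3, 8), (-3, 6), (-10, -3).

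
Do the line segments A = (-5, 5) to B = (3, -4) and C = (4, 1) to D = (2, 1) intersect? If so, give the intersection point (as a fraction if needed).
No (intersection of containing lines falls outside at least one segment)

Parametrize and solve: t = 4/9, s = 49/18. At least one of these is outside [0, 1], so the segments do not intersect.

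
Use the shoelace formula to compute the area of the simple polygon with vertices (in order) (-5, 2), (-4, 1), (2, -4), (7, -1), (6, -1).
Area = 49/2

Shoelace formula: Area = (1/2) |Σ_i (x_i · y_{i+1} − x_{i+1} · y_i)| (indices mod n). Compute each cross term:
  (-5)(1) − (-4)(2) = 3
  (-4)(-4) − (2)(1) = 14
  (2)(-1) − (7)(-4) = 26
  (7)(-1) − (6)(-1) = -1
  (6)(2) − (-5)(-1) = 7
Sum = 49, so (signed) Area = 49/2 = 49/2, |Area| = 49/2.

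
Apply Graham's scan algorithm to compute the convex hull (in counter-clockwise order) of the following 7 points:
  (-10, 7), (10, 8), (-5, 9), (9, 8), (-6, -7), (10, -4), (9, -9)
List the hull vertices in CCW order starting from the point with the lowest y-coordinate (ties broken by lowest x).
Hull (CCW) = [(9, -9), (10, -4), (10, 8), (-5, 9), (-10, 7), (-6, -7)]

Graham scan procedure:
  1. Find the pivot p₀ = point with lowest y (tie → lowest x): (9, -9).
  2. Sort the remaining points by polar angle around p₀.
  3. Walk through sorted points, maintaining a stack; pop the top while the last three entries make a non-left turn (cross product ≤ 0).
  4. Final stack is the convex hull in CCW order: (9, -9), (10, -4), (10, 8), (-5, 9), (-10, 7), (-6, -7).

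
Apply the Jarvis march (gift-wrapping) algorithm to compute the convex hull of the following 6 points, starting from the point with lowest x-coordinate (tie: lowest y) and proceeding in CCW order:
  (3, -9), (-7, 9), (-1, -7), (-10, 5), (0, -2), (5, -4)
Hull (CCW) = [(-10, 5), (-1, -7), (3, -9), (5, -4), (-7, 9)]

Jarvis march: at each step, from the current hull vertex p, select the next vertex q as the point such that every other point lies strictly to the left of (or on) the directed line p → q. (Equivalently: for every other point r, the cross product (q − p) × (r − p) ≥ 0.)
Starting point (lowest x, tie lowest y): (-10, 5). Wrap until returning to start. Resulting hull: (-10, 5), (-1, -7), (3, -9), (5, -4), (-7, 9).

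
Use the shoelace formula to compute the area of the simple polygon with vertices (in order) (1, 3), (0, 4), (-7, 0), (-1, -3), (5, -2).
Area = 87/2

Shoelace formula: Area = (1/2) |Σ_i (x_i · y_{i+1} − x_{i+1} · y_i)| (indices mod n). Compute each cross term:
  (1)(4) − (0)(3) = 4
  (0)(0) − (-7)(4) = 28
  (-7)(-3) − (-1)(0) = 21
  (-1)(-2) − (5)(-3) = 17
  (5)(3) − (1)(-2) = 17
Sum = 87, so (signed) Area = 87/2 = 87/2, |Area| = 87/2.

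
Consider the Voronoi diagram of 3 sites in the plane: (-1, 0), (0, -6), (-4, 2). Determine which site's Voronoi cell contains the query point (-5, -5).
Nearest site = (0, -6)

The Voronoi cell of site s contains exactly those query points closer to s than to any other site. Compute squared distances from q = (-5, -5) to each site:
  (0 − -5)² + (-6 − -5)² = 26
  (-1 − -5)² + (0 − -5)² = 41
  (-4 − -5)² + (2 − -5)² = 50
Minimum is attained by (0, -6), so q lies in its Voronoi cell.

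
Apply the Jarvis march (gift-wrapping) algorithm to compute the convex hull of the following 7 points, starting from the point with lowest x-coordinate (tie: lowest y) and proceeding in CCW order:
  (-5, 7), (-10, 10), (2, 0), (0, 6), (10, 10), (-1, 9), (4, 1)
Hull (CCW) = [(-10, 10), (2, 0), (4, 1), (10, 10)]

Jarvis march: at each step, from the current hull vertex p, select the next vertex q as the point such that every other point lies strictly to the left of (or on) the directed line p → q. (Equivalently: for every other point r, the cross product (q − p) × (r − p) ≥ 0.)
Starting point (lowest x, tie lowest y): (-10, 10). Wrap until returning to start. Resulting hull: (-10, 10), (2, 0), (4, 1), (10, 10).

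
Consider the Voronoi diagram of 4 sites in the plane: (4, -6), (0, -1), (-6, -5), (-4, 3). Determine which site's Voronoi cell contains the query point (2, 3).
Nearest site = (0, -1)

The Voronoi cell of site s contains exactly those query points closer to s than to any other site. Compute squared distances from q = (2, 3) to each site:
  (0 − 2)² + (-1 − 3)² = 20
  (-4 − 2)² + (3 − 3)² = 36
  (4 − 2)² + (-6 − 3)² = 85
  (-6 − 2)² + (-5 − 3)² = 128
Minimum is attained by (0, -1), so q lies in its Voronoi cell.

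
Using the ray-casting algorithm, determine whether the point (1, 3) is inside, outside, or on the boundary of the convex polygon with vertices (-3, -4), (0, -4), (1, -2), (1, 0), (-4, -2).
The point (1, 3) lies strictly outside the polygon

Cast a horizontal ray to the right from the query point and count how many polygon edges it crosses (each edge strictly once or zero times, handled with the usual half-open convention). 
Parity of crossings → even ⇒ outside.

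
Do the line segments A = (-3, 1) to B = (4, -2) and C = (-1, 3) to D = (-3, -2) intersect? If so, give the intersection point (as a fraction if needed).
Yes; intersection at (-81/41, 23/41) (t = 6/41 on AB, s = 20/41 on CD)

Parametrize AB as A + t(B − A) = (-3 + 7 t, 1 + -3 t) and CD as C + s(D − C) = (-1 + -2 s, 3 + -5 s). Solve the linear system for (t, s). Determinant = 41 ≠ 0, so a unique intersection of the containing lines exists. Solution: t = 6/41, s = 20/41 — both in [0, 1], so the segments cross. Intersection point: (-81/41, 23/41).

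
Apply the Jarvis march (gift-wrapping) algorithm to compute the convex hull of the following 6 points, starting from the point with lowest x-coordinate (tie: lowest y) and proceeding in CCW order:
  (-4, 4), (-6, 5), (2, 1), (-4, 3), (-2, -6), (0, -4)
Hull (CCW) = [(-6, 5), (-2, -6), (0, -4), (2, 1)]

Jarvis march: at each step, from the current hull vertex p, select the next vertex q as the point such that every other point lies strictly to the left of (or on) the directed line p → q. (Equivalently: for every other point r, the cross product (q − p) × (r − p) ≥ 0.)
Starting point (lowest x, tie lowest y): (-6, 5). Wrap until returning to start. Resulting hull: (-6, 5), (-2, -6), (0, -4), (2, 1).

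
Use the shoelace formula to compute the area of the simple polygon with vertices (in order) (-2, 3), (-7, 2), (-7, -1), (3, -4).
Area = 35

Shoelace formula: Area = (1/2) |Σ_i (x_i · y_{i+1} − x_{i+1} · y_i)| (indices mod n). Compute each cross term:
  (-2)(2) − (-7)(3) = 17
  (-7)(-1) − (-7)(2) = 21
  (-7)(-4) − (3)(-1) = 31
  (3)(3) − (-2)(-4) = 1
Sum = 70, so (signed) Area = 70/2 = 35, |Area| = 35.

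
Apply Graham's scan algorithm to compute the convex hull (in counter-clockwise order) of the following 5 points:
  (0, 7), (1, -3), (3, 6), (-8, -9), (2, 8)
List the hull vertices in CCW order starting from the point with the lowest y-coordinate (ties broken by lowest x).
Hull (CCW) = [(-8, -9), (1, -3), (3, 6), (2, 8), (0, 7)]

Graham scan procedure:
  1. Find the pivot p₀ = point with lowest y (tie → lowest x): (-8, -9).
  2. Sort the remaining points by polar angle around p₀.
  3. Walk through sorted points, maintaining a stack; pop the top while the last three entries make a non-left turn (cross product ≤ 0).
  4. Final stack is the convex hull in CCW order: (-8, -9), (1, -3), (3, 6), (2, 8), (0, 7).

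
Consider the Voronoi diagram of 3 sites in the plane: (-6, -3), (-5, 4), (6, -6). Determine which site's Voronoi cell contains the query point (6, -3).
Nearest site = (6, -6)

The Voronoi cell of site s contains exactly those query points closer to s than to any other site. Compute squared distances from q = (6, -3) to each site:
  (6 − 6)² + (-6 − -3)² = 9
  (-6 − 6)² + (-3 − -3)² = 144
  (-5 − 6)² + (4 − -3)² = 170
Minimum is attained by (6, -6), so q lies in its Voronoi cell.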